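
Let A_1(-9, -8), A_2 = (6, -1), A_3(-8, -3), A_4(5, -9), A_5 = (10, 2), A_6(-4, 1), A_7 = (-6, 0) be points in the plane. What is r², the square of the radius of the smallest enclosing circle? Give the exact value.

115.25

The minimum enclosing circle of a finite set is fixed by two of the points (as a diameter) or three (as a circumcircle).
The farthest pair is A_1–A_5 with squared distance 461. The circle on this segment as diameter has centre (0.5, -3) and r² = 461/4 = 115.25.
Check A_2: distance² to centre = 34.25 ≤ 115.25, so it lies inside.
All remaining points lie in this disk, and no smaller disk contains both endpoints, so this is the minimum enclosing circle.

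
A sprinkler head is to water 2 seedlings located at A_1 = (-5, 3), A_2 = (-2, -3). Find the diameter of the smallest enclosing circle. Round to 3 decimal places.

The smallest circle enclosing two points has them as diameter endpoints.
Centre = midpoint = (-3.5, 0); r² = |A_1A_2|²/4 = 45/4 = 11.25.
Diameter = 2r = 2√(11.25) ≈ 6.708.

6.708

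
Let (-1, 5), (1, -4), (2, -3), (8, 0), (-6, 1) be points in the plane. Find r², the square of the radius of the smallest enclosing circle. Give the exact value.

49.25

The farthest pair is (8, 0)–(-6, 1) with squared distance 197. The circle on this segment as diameter has centre (1, 0.5) and r² = 197/4 = 49.25.
Check (-1, 5): distance² to centre = 24.25 ≤ 49.25, so it lies inside.
All remaining points lie in this disk, and no smaller disk contains both endpoints, so this is the minimum enclosing circle.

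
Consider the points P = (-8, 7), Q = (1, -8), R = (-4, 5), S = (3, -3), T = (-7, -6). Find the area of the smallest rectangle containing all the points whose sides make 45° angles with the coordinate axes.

168

In coordinates u = x + y, v = x − y the rectangle is axis-aligned; the map (x,y)→(u,v) scales areas by 2.
u-values: -1, -7, 1, 0, -13; range = 1 − (-13) = 14.
v-values: -15, 9, -9, 6, -1; range = 9 − (-15) = 24.
Area = (14 × 24) / 2 = 168.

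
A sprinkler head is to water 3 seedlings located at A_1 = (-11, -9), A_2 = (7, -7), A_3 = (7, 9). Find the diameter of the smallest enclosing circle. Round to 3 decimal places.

25.456

Side lengths²: A_1A_2² = 328, A_1A_3² = 648, A_2A_3² = 256.
Since A_1A_3² = 648 ≥ 328 + 256 = 584, the angle opposite A_1A_3 is not acute, so the smallest enclosing circle has A_1A_3 as diameter.
Centre = midpoint of A_1A_3 = (-2, 0), r² = 648/4 = 162.
Diameter = 2r = 2√162 ≈ 25.456.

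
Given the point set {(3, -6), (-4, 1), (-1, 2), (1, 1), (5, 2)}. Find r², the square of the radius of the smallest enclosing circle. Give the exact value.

By Welzl's lemma the MEC is supported by two points (diametrically opposite) or three points (on a circumcircle).
The minimum enclosing circle is determined by three boundary points: (3, -6), (-4, 1), (5, 2).
Their circumcentre is (0.8, -1.2) with r² = 27.88.
The farthest remaining point (-1, 2) is at distance² 13.48 ≤ 27.88.

27.88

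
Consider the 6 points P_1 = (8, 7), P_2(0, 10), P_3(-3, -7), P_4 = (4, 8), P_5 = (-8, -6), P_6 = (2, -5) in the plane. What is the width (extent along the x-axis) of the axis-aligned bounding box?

16

max x = 8, min x = -8, so width = 16.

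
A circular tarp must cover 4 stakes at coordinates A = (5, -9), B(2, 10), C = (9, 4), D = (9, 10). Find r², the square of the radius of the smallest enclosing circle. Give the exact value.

69745/722

The minimum enclosing circle is determined by three boundary points: A, B, D.
Their circumcentre is (5.5, 31/38) with r² = 69745/722.
The farthest remaining point C is at distance² 16165/722 ≤ 69745/722.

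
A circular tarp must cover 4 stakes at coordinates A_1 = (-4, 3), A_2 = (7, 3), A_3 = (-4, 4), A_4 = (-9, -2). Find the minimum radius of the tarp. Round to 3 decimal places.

The farthest pair is A_2–A_4 with squared distance 281. The circle on this segment as diameter has centre (-1, 0.5) and r² = 281/4 = 70.25.
Check A_1: distance² to centre = 15.25 ≤ 70.25, so it lies inside.
All remaining points lie in this disk, and no smaller disk contains both endpoints, so this is the minimum enclosing circle.
r = √(70.25) ≈ 8.382.

8.382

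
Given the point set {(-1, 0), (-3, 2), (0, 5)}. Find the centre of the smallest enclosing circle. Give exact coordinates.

(-0.5, 2.5)

Call the three points A, B, C in the order given.
Side lengths²: AB² = 8, AC² = 26, BC² = 18.
Since AC² = 26 ≥ 18 + 8 = 26, the angle opposite AC is not acute, so the smallest enclosing circle has AC as diameter.
Centre = midpoint of AC = (-0.5, 2.5), r² = 26/4 = 6.5.
Centre = (-0.5, 2.5).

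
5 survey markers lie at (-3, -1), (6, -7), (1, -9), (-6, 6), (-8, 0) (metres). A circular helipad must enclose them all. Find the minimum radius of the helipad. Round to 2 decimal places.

8.85

A smallest enclosing disk is always determined by at most three of the input points on its boundary.
The farthest pair is (6, -7)–(-6, 6) with squared distance 313. The circle on this segment as diameter has centre (0, -0.5) and r² = 313/4 = 78.25.
Check (-3, -1): distance² to centre = 9.25 ≤ 78.25, so it lies inside.
All remaining points lie in this disk, and no smaller disk contains both endpoints, so this is the minimum enclosing circle.
r = √(78.25) ≈ 8.85.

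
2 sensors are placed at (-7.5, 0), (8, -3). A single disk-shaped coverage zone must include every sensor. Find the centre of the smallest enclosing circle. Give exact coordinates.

(0.25, -1.5)

The smallest circle enclosing two points has them as diameter endpoints.
Centre = midpoint = (0.25, -1.5); r² = |(-7.5, 0)−(8, -3)|²/4 = 249.25/4 = 62.3125.
Centre = (0.25, -1.5).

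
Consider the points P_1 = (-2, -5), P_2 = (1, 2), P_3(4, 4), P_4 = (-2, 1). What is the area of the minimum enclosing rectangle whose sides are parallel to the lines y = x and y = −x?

In coordinates u = x + y, v = x − y the rectangle is axis-aligned; the map (x,y)→(u,v) scales areas by 2.
u-values: -7, 3, 8, -1; range = 8 − (-7) = 15.
v-values: 3, -1, 0, -3; range = 3 − (-3) = 6.
Area = (15 × 6) / 2 = 45.

45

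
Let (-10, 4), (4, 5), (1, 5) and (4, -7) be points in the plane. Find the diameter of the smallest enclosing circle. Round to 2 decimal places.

17.85

By Welzl's lemma the MEC is supported by two points (diametrically opposite) or three points (on a circumcircle).
The minimum enclosing circle is determined by three boundary points: (-10, 4), (4, 5), (4, -7).
Their circumcentre is (-73/28, -1) with r² = 62449/784.
The farthest remaining point (1, 5) is at distance² 38425/784 ≤ 62449/784.
Diameter = 2r = 2√(62449/784) ≈ 17.85.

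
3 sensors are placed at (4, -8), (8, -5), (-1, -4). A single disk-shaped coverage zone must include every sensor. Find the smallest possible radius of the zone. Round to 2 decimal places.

Call the three points A, B, C in the order given.
Side lengths²: AB² = 25, AC² = 41, BC² = 82.
Since BC² = 82 ≥ 41 + 25 = 66, the angle opposite BC is not acute, so the smallest enclosing circle has BC as diameter.
Centre = midpoint of BC = (3.5, -4.5), r² = 82/4 = 20.5.
r = √(20.5) ≈ 4.53.

4.53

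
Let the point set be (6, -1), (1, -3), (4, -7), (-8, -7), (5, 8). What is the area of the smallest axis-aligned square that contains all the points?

The bounding box has width 14 and height 15.
An axis-aligned square enclosing the set must have side ≥ max(width, height).
So the minimum side is max(14, 15) = 15.
Area = 15² = 225.

225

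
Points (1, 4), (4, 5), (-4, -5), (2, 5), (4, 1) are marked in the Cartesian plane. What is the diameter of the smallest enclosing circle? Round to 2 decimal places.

12.81

The minimum enclosing circle of a finite set is fixed by two of the points (as a diameter) or three (as a circumcircle).
The farthest pair is (4, 5)–(-4, -5) with squared distance 164. The circle on this segment as diameter has centre (0, 0) and r² = 164/4 = 41.
Check (1, 4): distance² to centre = 17 ≤ 41, so it lies inside.
All remaining points lie in this disk, and no smaller disk contains both endpoints, so this is the minimum enclosing circle.
Diameter = 2r = 2√41 ≈ 12.81.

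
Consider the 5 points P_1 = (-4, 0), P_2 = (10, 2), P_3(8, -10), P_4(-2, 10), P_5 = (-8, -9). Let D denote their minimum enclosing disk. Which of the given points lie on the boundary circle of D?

P_3, P_4, P_5

A smallest enclosing disk is always determined by at most three of the input points on its boundary.
The minimum enclosing circle is determined by three boundary points: P_3, P_4, P_5.
Their circumcentre is (16/31, -77/62) with r² = 510145/3844.
The farthest remaining point P_2 is at distance² 386145/3844 ≤ 510145/3844.
The points at distance exactly r from the centre are P_3, P_4, P_5 — 3 points.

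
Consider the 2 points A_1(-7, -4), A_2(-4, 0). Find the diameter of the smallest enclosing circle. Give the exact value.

The smallest circle enclosing two points has them as diameter endpoints.
Centre = midpoint = (-5.5, -2); r² = |A_1A_2|²/4 = 25/4 = 6.25.
Diameter = 2r = 2√(6.25) = 5.

5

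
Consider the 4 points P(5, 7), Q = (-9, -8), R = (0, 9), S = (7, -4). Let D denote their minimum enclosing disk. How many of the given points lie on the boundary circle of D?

2

By Welzl's lemma the MEC is supported by two points (diametrically opposite) or three points (on a circumcircle).
The farthest pair is P–Q with squared distance 421. The circle on this segment as diameter has centre (-2, -0.5) and r² = 421/4 = 105.25.
Check R: distance² to centre = 94.25 ≤ 105.25, so it lies inside.
All remaining points lie in this disk, and no smaller disk contains both endpoints, so this is the minimum enclosing circle.
The points at distance exactly r from the centre are P, Q — 2 points.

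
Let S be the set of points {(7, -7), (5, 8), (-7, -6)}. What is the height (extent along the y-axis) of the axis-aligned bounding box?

max y = 8, min y = -7, so height = 15.

15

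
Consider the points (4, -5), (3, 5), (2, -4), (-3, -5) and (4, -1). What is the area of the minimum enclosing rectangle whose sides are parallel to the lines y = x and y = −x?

88

In coordinates u = x + y, v = x − y the rectangle is axis-aligned; the map (x,y)→(u,v) scales areas by 2.
u-values: -1, 8, -2, -8, 3; range = 8 − (-8) = 16.
v-values: 9, -2, 6, 2, 5; range = 9 − (-2) = 11.
Area = (16 × 11) / 2 = 88.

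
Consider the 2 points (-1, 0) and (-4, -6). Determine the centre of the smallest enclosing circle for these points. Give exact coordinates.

The smallest circle enclosing two points has them as diameter endpoints.
Centre = midpoint = (-2.5, -3); r² = |(-1, 0)−(-4, -6)|²/4 = 45/4 = 11.25.
Centre = (-2.5, -3).

(-2.5, -3)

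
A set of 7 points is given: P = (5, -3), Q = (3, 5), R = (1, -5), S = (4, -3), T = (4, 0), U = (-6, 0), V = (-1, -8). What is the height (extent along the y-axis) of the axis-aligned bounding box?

max y = 5, min y = -8, so height = 13.

13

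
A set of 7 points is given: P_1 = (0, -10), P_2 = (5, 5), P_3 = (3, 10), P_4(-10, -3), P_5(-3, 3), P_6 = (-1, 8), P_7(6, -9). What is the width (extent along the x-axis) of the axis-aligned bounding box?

16

max x = 6, min x = -10, so width = 16.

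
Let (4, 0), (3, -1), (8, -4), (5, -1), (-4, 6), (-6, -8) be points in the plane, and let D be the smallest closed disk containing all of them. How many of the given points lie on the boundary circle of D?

The minimum enclosing circle of a finite set is fixed by two of the points (as a diameter) or three (as a circumcircle).
The minimum enclosing circle is determined by three boundary points: (8, -4), (-4, 6), (-6, -8).
Their circumcentre is (-11/47, -79/47) with r² = 161650/2209.
The farthest remaining point (5, -1) is at distance² 61540/2209 ≤ 161650/2209.
The points at distance exactly r from the centre are (8, -4), (-4, 6), (-6, -8) — 3 points.

3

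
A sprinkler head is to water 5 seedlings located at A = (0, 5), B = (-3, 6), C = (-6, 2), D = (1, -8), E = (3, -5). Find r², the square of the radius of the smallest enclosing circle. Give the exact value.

53

The minimum enclosing circle of a finite set is fixed by two of the points (as a diameter) or three (as a circumcircle).
The farthest pair is B–D with squared distance 212. The circle on this segment as diameter has centre (-1, -1) and r² = 212/4 = 53.
Check A: distance² to centre = 37 ≤ 53, so it lies inside.
All remaining points lie in this disk, and no smaller disk contains both endpoints, so this is the minimum enclosing circle.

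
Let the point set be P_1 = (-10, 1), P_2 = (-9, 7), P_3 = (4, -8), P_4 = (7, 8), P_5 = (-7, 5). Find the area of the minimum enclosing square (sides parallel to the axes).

The bounding box has width 17 and height 16.
An axis-aligned square enclosing the set must have side ≥ max(width, height).
So the minimum side is max(17, 16) = 17.
Area = 17² = 289.

289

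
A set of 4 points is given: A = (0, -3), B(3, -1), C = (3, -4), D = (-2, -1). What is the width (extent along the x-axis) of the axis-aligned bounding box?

max x = 3, min x = -2, so width = 5.

5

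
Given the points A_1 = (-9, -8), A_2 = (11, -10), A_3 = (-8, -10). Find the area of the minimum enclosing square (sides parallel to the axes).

400

The bounding box has width 20 and height 2.
An axis-aligned square enclosing the set must have side ≥ max(width, height).
So the minimum side is max(20, 2) = 20.
Area = 20² = 400.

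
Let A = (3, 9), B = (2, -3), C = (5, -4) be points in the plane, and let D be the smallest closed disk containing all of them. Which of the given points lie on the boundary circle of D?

A, C

Side lengths²: AB² = 145, AC² = 173, BC² = 10.
Since AC² = 173 ≥ 145 + 10 = 155, the angle opposite AC is not acute, so the smallest enclosing circle has AC as diameter.
Centre = midpoint of AC = (4, 2.5), r² = 173/4 = 43.25.
The points at distance exactly r from the centre are A, C — 2 points.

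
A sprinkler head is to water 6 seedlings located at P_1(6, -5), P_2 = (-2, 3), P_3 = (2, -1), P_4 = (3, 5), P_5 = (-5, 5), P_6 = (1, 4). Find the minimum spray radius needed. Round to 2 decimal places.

The farthest pair is P_1–P_5 with squared distance 221. The circle on this segment as diameter has centre (0.5, 0) and r² = 221/4 = 55.25.
Check P_2: distance² to centre = 15.25 ≤ 55.25, so it lies inside.
All remaining points lie in this disk, and no smaller disk contains both endpoints, so this is the minimum enclosing circle.
r = √(55.25) ≈ 7.43.

7.43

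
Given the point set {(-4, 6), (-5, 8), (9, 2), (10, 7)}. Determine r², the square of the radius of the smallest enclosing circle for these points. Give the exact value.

The minimum enclosing circle is determined by three boundary points: (-5, 8), (9, 2), (10, 7).
Their circumcentre is (91/38, 225/38) with r² = 42601/722.
The farthest remaining point (-4, 6) is at distance² 29529/722 ≤ 42601/722.

42601/722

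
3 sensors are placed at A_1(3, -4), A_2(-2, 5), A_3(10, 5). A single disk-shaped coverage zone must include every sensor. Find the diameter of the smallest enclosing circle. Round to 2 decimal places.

13.04

Side lengths²: A_1A_2² = 106, A_1A_3² = 130, A_2A_3² = 144.
Since A_2A_3² = 144 < 130 + 106 = 236, the triangle is acute, so the smallest enclosing circle is the circumcircle.
Circumcentre = (4, 22/9), r² = 3445/81.
Diameter = 2r = 2√(3445/81) ≈ 13.04.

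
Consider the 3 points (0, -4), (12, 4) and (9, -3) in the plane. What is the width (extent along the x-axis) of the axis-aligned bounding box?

12

max x = 12, min x = 0, so width = 12.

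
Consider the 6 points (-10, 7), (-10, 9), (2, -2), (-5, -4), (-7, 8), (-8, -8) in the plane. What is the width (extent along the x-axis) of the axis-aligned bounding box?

max x = 2, min x = -10, so width = 12.

12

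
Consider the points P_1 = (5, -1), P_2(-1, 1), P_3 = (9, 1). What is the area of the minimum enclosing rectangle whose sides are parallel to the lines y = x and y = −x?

In coordinates u = x + y, v = x − y the rectangle is axis-aligned; the map (x,y)→(u,v) scales areas by 2.
u-values: 4, 0, 10; range = 10 − 0 = 10.
v-values: 6, -2, 8; range = 8 − (-2) = 10.
Area = (10 × 10) / 2 = 50.

50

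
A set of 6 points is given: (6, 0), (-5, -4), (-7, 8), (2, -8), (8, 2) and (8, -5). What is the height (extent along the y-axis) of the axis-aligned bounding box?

max y = 8, min y = -8, so height = 16.

16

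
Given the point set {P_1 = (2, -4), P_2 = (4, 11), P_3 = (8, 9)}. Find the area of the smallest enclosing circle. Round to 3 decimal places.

179.856

Side lengths²: P_1P_2² = 229, P_1P_3² = 205, P_2P_3² = 20.
Since P_1P_2² = 229 ≥ 205 + 20 = 225, the angle opposite P_1P_2 is not acute, so the smallest enclosing circle has P_1P_2 as diameter.
Centre = midpoint of P_1P_2 = (3, 3.5), r² = 229/4 = 57.25.
Area = π·r² = π·57.25 ≈ 179.856.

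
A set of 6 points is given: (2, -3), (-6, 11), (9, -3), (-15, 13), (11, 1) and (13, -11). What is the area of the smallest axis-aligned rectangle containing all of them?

672

x ranges over [-15, 13], width 28.
y ranges over [-11, 13], height 24.
Area = 28 × 24 = 672.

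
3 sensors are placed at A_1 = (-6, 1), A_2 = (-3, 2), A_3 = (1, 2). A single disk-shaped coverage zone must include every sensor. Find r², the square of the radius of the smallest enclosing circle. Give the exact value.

12.5

Side lengths²: A_1A_2² = 10, A_1A_3² = 50, A_2A_3² = 16.
Since A_1A_3² = 50 ≥ 16 + 10 = 26, the angle opposite A_1A_3 is not acute, so the smallest enclosing circle has A_1A_3 as diameter.
Centre = midpoint of A_1A_3 = (-2.5, 1.5), r² = 50/4 = 12.5.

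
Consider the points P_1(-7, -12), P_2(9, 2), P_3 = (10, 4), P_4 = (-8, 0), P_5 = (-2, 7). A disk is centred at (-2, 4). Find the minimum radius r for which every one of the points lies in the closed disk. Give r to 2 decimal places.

16.76

The required radius is the distance from (-2, 4) to the farthest point.
Squared distances: 281, 125, 144, 52, 9.
Maximum is 281, attained at P_1.
r = √281 ≈ 16.76.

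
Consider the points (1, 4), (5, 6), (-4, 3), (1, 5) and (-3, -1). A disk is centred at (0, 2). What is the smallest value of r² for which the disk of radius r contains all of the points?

The required radius is the distance from (0, 2) to the farthest point.
Squared distances: 5, 41, 17, 10, 18.
Maximum is 41, attained at (5, 6).

41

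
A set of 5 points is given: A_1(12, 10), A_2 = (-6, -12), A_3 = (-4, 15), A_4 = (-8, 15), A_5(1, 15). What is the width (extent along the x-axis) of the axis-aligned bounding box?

20

max x = 12, min x = -8, so width = 20.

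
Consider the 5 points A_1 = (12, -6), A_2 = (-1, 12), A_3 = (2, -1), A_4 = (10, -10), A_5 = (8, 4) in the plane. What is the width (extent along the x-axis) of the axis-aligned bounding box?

13

max x = 12, min x = -1, so width = 13.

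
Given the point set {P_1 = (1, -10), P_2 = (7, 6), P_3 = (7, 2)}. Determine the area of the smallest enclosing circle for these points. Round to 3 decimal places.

Side lengths²: P_1P_2² = 292, P_1P_3² = 180, P_2P_3² = 16.
Since P_1P_2² = 292 ≥ 180 + 16 = 196, the angle opposite P_1P_2 is not acute, so the smallest enclosing circle has P_1P_2 as diameter.
Centre = midpoint of P_1P_2 = (4, -2), r² = 292/4 = 73.
Area = π·r² = π·73 ≈ 229.336.

229.336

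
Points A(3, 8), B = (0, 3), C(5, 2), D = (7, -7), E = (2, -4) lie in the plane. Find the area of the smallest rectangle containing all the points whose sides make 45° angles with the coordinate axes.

123.5

In coordinates u = x + y, v = x − y the rectangle is axis-aligned; the map (x,y)→(u,v) scales areas by 2.
u-values: 11, 3, 7, 0, -2; range = 11 − (-2) = 13.
v-values: -5, -3, 3, 14, 6; range = 14 − (-5) = 19.
Area = (13 × 19) / 2 = 123.5.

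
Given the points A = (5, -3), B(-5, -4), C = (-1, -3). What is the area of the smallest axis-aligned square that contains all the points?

100

The bounding box has width 10 and height 1.
An axis-aligned square enclosing the set must have side ≥ max(width, height).
So the minimum side is max(10, 1) = 10.
Area = 10² = 100.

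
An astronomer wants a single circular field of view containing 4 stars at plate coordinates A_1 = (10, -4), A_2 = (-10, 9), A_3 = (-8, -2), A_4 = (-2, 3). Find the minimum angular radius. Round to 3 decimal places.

11.927

The minimum enclosing circle of a finite set is fixed by two of the points (as a diameter) or three (as a circumcircle).
The farthest pair is A_1–A_2 with squared distance 569. The circle on this segment as diameter has centre (0, 2.5) and r² = 569/4 = 142.25.
Check A_3: distance² to centre = 84.25 ≤ 142.25, so it lies inside.
All remaining points lie in this disk, and no smaller disk contains both endpoints, so this is the minimum enclosing circle.
r = √(142.25) ≈ 11.927.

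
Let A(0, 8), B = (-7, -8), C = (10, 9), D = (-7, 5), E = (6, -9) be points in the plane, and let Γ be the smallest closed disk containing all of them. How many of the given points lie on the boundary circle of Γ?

The minimum enclosing circle of a finite set is fixed by two of the points (as a diameter) or three (as a circumcircle).
The farthest pair is B–C with squared distance 578. The circle on this segment as diameter has centre (1.5, 0.5) and r² = 578/4 = 144.5.
Check A: distance² to centre = 58.5 ≤ 144.5, so it lies inside.
All remaining points lie in this disk, and no smaller disk contains both endpoints, so this is the minimum enclosing circle.
The points at distance exactly r from the centre are B, C — 2 points.

2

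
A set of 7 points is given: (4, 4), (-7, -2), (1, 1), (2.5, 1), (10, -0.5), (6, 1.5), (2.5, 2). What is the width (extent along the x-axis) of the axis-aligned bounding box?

17

max x = 10, min x = -7, so width = 17.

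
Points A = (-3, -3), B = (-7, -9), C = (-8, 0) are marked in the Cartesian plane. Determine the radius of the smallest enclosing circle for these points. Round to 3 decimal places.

4.533

Side lengths²: AB² = 52, AC² = 34, BC² = 82.
Since BC² = 82 < 52 + 34 = 86, the triangle is acute, so the smallest enclosing circle is the circumcircle.
Circumcentre = (-51/7, -94/21), r² = 9061/441.
r = √(9061/441) ≈ 4.533.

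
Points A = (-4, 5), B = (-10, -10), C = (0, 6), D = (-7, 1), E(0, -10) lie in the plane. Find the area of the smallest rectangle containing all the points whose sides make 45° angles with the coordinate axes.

In coordinates u = x + y, v = x − y the rectangle is axis-aligned; the map (x,y)→(u,v) scales areas by 2.
u-values: 1, -20, 6, -6, -10; range = 6 − (-20) = 26.
v-values: -9, 0, -6, -8, 10; range = 10 − (-9) = 19.
Area = (26 × 19) / 2 = 247.

247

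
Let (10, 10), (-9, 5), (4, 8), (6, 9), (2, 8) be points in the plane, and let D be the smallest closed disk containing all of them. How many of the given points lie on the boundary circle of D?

The minimum enclosing circle of a finite set is fixed by two of the points (as a diameter) or three (as a circumcircle).
The farthest pair is (10, 10)–(-9, 5) with squared distance 386. The circle on this segment as diameter has centre (0.5, 7.5) and r² = 386/4 = 96.5.
Check (4, 8): distance² to centre = 12.5 ≤ 96.5, so it lies inside.
All remaining points lie in this disk, and no smaller disk contains both endpoints, so this is the minimum enclosing circle.
The points at distance exactly r from the centre are (10, 10), (-9, 5) — 2 points.

2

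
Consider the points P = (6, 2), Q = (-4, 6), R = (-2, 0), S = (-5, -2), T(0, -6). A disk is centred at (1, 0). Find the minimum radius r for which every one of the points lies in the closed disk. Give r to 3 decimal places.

7.810

The required radius is the distance from (1, 0) to the farthest point.
Squared distances: 29, 61, 9, 40, 37.
Maximum is 61, attained at Q.
r = √61 ≈ 7.810.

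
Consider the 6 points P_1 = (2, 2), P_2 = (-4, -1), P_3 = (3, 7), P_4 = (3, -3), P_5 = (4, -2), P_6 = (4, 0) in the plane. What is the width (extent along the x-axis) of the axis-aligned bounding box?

8

max x = 4, min x = -4, so width = 8.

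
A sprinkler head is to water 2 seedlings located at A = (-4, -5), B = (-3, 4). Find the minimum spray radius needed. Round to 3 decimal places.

The smallest circle enclosing two points has them as diameter endpoints.
Centre = midpoint = (-3.5, -0.5); r² = |AB|²/4 = 82/4 = 20.5.
r = √(20.5) ≈ 4.528.

4.528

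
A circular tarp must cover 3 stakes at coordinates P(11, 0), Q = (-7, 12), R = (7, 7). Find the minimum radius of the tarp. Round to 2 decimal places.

10.82

Side lengths²: PQ² = 468, PR² = 65, QR² = 221.
Since PQ² = 468 ≥ 221 + 65 = 286, the angle opposite PQ is not acute, so the smallest enclosing circle has PQ as diameter.
Centre = midpoint of PQ = (2, 6), r² = 468/4 = 117.
r = √117 ≈ 10.82.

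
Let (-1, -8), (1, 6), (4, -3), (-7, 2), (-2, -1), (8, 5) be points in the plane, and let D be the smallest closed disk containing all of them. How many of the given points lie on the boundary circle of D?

3

The minimum enclosing circle of a finite set is fixed by two of the points (as a diameter) or three (as a circumcircle).
The minimum enclosing circle is determined by three boundary points: (-1, -8), (-7, 2), (8, 5).
Their circumcentre is (33/28, 3/28) with r² = 27625/392.
The farthest remaining point (1, 6) is at distance² 13625/392 ≤ 27625/392.
The points at distance exactly r from the centre are (-1, -8), (-7, 2), (8, 5) — 3 points.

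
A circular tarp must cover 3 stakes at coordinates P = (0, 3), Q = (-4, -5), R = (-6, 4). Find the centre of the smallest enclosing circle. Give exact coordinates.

Side lengths²: PQ² = 80, PR² = 37, QR² = 85.
Since QR² = 85 < 80 + 37 = 117, the triangle is acute, so the smallest enclosing circle is the circumcircle.
Circumcentre = (-47/13, -5/26), r² = 15725/676.
Centre = (-47/13, -5/26).

(-47/13, -5/26)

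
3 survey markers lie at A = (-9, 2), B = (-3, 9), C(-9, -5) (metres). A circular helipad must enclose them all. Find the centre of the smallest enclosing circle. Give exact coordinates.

(-6, 2)

Side lengths²: AB² = 85, AC² = 49, BC² = 232.
Since BC² = 232 ≥ 85 + 49 = 134, the angle opposite BC is not acute, so the smallest enclosing circle has BC as diameter.
Centre = midpoint of BC = (-6, 2), r² = 232/4 = 58.
Centre = (-6, 2).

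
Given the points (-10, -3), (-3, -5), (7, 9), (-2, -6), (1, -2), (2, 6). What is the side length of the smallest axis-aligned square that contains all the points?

The bounding box has width 17 and height 15.
An axis-aligned square enclosing the set must have side ≥ max(width, height).
So the minimum side is max(17, 15) = 17.

17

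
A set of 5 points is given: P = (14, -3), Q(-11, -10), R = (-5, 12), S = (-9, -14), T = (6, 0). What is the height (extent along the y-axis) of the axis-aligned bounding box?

max y = 12, min y = -14, so height = 26.

26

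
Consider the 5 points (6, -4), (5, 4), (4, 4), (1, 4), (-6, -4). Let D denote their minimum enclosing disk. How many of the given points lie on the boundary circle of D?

A smallest enclosing disk is always determined by at most three of the input points on its boundary.
The minimum enclosing circle is determined by three boundary points: (6, -4), (5, 4), (-6, -4).
Their circumcentre is (0, -0.6875) with r² = 46.97265625.
The farthest remaining point (4, 4) is at distance² 37.97265625 ≤ 46.97265625.
The points at distance exactly r from the centre are (6, -4), (5, 4), (-6, -4) — 3 points.

3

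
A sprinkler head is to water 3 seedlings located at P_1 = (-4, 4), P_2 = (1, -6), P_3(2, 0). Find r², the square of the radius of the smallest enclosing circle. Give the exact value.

31.25

Side lengths²: P_1P_2² = 125, P_1P_3² = 52, P_2P_3² = 37.
Since P_1P_2² = 125 ≥ 52 + 37 = 89, the angle opposite P_1P_2 is not acute, so the smallest enclosing circle has P_1P_2 as diameter.
Centre = midpoint of P_1P_2 = (-1.5, -1), r² = 125/4 = 31.25.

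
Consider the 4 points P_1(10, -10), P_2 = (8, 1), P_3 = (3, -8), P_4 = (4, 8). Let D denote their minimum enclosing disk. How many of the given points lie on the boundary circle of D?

2

The farthest pair is P_1–P_4 with squared distance 360. The circle on this segment as diameter has centre (7, -1) and r² = 360/4 = 90.
Check P_2: distance² to centre = 5 ≤ 90, so it lies inside.
All remaining points lie in this disk, and no smaller disk contains both endpoints, so this is the minimum enclosing circle.
The points at distance exactly r from the centre are P_1, P_4 — 2 points.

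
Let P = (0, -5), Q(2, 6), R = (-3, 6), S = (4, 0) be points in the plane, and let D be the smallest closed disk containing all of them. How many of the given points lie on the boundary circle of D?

3

The minimum enclosing circle of a finite set is fixed by two of the points (as a diameter) or three (as a circumcircle).
The minimum enclosing circle is determined by three boundary points: P, Q, R.
Their circumcentre is (-0.5, 17/22) with r² = 8125/242.
The farthest remaining point S is at distance² 5045/242 ≤ 8125/242.
The points at distance exactly r from the centre are P, Q, R — 3 points.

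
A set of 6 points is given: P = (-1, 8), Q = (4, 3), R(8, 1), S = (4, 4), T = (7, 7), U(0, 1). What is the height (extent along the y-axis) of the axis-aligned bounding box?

max y = 8, min y = 1, so height = 7.

7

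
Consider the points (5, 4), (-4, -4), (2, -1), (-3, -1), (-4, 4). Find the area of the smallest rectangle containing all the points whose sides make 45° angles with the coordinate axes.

93.5

In coordinates u = x + y, v = x − y the rectangle is axis-aligned; the map (x,y)→(u,v) scales areas by 2.
u-values: 9, -8, 1, -4, 0; range = 9 − (-8) = 17.
v-values: 1, 0, 3, -2, -8; range = 3 − (-8) = 11.
Area = (17 × 11) / 2 = 93.5.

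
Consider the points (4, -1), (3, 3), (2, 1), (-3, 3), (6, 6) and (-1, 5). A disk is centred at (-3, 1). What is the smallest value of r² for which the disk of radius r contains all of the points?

The required radius is the distance from (-3, 1) to the farthest point.
Squared distances: 53, 40, 25, 4, 106, 20.
Maximum is 106, attained at (6, 6).

106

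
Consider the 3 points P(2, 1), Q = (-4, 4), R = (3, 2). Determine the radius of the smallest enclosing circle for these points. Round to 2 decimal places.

Side lengths²: PQ² = 45, PR² = 2, QR² = 53.
Since QR² = 53 ≥ 45 + 2 = 47, the angle opposite QR is not acute, so the smallest enclosing circle has QR as diameter.
Centre = midpoint of QR = (-0.5, 3), r² = 53/4 = 13.25.
r = √(13.25) ≈ 3.64.

3.64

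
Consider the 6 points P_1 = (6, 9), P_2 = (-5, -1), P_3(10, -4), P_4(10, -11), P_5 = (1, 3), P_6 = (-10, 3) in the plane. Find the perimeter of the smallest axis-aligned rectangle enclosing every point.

80

Width = max x − min x = 10 − (-10) = 20.
Height = max y − min y = 9 − (-11) = 20.
Perimeter = 2(20 + 20) = 80.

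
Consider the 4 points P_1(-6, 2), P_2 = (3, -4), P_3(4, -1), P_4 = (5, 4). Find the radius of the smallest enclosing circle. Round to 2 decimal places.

The minimum enclosing circle is determined by three boundary points: P_1, P_2, P_4.
Their circumcentre is (-1/7, 29/28) with r² = 27625/784.
The farthest remaining point P_3 is at distance² 16705/784 ≤ 27625/784.
r = √(27625/784) ≈ 5.94.

5.94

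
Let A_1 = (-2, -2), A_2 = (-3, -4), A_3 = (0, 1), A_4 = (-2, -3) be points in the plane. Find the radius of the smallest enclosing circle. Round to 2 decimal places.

2.92

By Welzl's lemma the MEC is supported by two points (diametrically opposite) or three points (on a circumcircle).
The farthest pair is A_2–A_3 with squared distance 34. The circle on this segment as diameter has centre (-1.5, -1.5) and r² = 34/4 = 8.5.
Check A_1: distance² to centre = 0.5 ≤ 8.5, so it lies inside.
All remaining points lie in this disk, and no smaller disk contains both endpoints, so this is the minimum enclosing circle.
r = √(8.5) ≈ 2.92.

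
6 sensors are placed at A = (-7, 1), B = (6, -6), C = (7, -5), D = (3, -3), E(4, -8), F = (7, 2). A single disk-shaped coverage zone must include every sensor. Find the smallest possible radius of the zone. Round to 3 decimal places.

7.635

A smallest enclosing disk is always determined by at most three of the input points on its boundary.
The minimum enclosing circle is determined by three boundary points: A, C, F.
Their circumcentre is (3/14, -1.5) with r² = 5713/98.
The farthest remaining point E is at distance² 5545/98 ≤ 5713/98.
r = √(5713/98) ≈ 7.635.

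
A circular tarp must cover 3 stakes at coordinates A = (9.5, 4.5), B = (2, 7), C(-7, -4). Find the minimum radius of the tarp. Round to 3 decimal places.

9.280

Side lengths²: AB² = 62.5, AC² = 344.5, BC² = 202.
Since AC² = 344.5 ≥ 202 + 62.5 = 264.5, the angle opposite AC is not acute, so the smallest enclosing circle has AC as diameter.
Centre = midpoint of AC = (1.25, 0.25), r² = 344.5/4 = 86.125.
r = √(86.125) ≈ 9.280.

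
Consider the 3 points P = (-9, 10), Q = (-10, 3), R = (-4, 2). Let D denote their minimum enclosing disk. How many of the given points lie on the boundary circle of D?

Side lengths²: PQ² = 50, PR² = 89, QR² = 37.
Since PR² = 89 ≥ 50 + 37 = 87, the angle opposite PR is not acute, so the smallest enclosing circle has PR as diameter.
Centre = midpoint of PR = (-6.5, 6), r² = 89/4 = 22.25.
The points at distance exactly r from the centre are P, R — 2 points.

2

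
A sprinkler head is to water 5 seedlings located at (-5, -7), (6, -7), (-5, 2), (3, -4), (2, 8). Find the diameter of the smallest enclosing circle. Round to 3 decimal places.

17.131

The minimum enclosing circle of a finite set is fixed by two of the points (as a diameter) or three (as a circumcircle).
The minimum enclosing circle is determined by three boundary points: (-5, -7), (6, -7), (2, 8).
Their circumcentre is (0.5, -13/30) with r² = 33017/450.
The farthest remaining point (-5, 2) is at distance² 16277/450 ≤ 33017/450.
Diameter = 2r = 2√(33017/450) ≈ 17.131.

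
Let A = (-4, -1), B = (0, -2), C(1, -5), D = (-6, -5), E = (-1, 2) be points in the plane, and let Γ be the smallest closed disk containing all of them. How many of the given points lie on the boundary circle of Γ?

The minimum enclosing circle of a finite set is fixed by two of the points (as a diameter) or three (as a circumcircle).
The minimum enclosing circle is determined by three boundary points: C, D, E.
Their circumcentre is (-2.5, -31/14) with r² = 1961/98.
The farthest remaining point B is at distance² 617/98 ≤ 1961/98.
The points at distance exactly r from the centre are C, D, E — 3 points.

3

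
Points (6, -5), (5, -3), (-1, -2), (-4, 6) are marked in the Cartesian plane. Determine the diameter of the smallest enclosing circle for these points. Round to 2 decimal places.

A smallest enclosing disk is always determined by at most three of the input points on its boundary.
The farthest pair is (6, -5)–(-4, 6) with squared distance 221. The circle on this segment as diameter has centre (1, 0.5) and r² = 221/4 = 55.25.
Check (5, -3): distance² to centre = 28.25 ≤ 55.25, so it lies inside.
All remaining points lie in this disk, and no smaller disk contains both endpoints, so this is the minimum enclosing circle.
Diameter = 2r = 2√(55.25) ≈ 14.87.

14.87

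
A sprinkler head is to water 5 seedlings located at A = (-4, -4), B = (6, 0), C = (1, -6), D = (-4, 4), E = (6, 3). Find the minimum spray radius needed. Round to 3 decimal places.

A smallest enclosing disk is always determined by at most three of the input points on its boundary.
The minimum enclosing circle is determined by three boundary points: A, D, E.
Their circumcentre is (0.65, 0) with r² = 37.6225.
The farthest remaining point C is at distance² 36.1225 ≤ 37.6225.
r = √(37.6225) ≈ 6.134.

6.134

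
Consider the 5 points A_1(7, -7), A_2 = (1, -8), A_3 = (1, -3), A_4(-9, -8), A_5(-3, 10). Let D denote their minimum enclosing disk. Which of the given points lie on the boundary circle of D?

A_1, A_4, A_5

The minimum enclosing circle is determined by three boundary points: A_1, A_4, A_5.
Their circumcentre is (-135/94, -49/94) with r² = 499865/4418.
The farthest remaining point A_2 is at distance² 273325/4418 ≤ 499865/4418.
The points at distance exactly r from the centre are A_1, A_4, A_5 — 3 points.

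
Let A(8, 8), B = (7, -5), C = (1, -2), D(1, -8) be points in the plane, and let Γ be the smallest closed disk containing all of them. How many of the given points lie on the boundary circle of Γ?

2

A smallest enclosing disk is always determined by at most three of the input points on its boundary.
The farthest pair is A–D with squared distance 305. The circle on this segment as diameter has centre (4.5, 0) and r² = 305/4 = 76.25.
Check B: distance² to centre = 31.25 ≤ 76.25, so it lies inside.
All remaining points lie in this disk, and no smaller disk contains both endpoints, so this is the minimum enclosing circle.
The points at distance exactly r from the centre are A, D — 2 points.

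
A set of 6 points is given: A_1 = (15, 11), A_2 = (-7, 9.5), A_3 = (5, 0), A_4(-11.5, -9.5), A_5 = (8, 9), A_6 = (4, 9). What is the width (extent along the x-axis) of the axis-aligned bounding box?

26.5

max x = 15, min x = -11.5, so width = 26.5.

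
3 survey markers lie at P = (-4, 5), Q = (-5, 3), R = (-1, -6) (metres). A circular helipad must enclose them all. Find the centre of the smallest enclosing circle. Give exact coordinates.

(-2.5, -0.5)

Side lengths²: PQ² = 5, PR² = 130, QR² = 97.
Since PR² = 130 ≥ 97 + 5 = 102, the angle opposite PR is not acute, so the smallest enclosing circle has PR as diameter.
Centre = midpoint of PR = (-2.5, -0.5), r² = 130/4 = 32.5.
Centre = (-2.5, -0.5).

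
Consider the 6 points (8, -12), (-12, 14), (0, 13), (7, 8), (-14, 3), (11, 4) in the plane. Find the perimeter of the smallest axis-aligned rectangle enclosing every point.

Width = max x − min x = 11 − (-14) = 25.
Height = max y − min y = 14 − (-12) = 26.
Perimeter = 2(25 + 26) = 102.

102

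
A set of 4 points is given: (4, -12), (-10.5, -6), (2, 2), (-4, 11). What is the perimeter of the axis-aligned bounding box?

Width = max x − min x = 4 − (-10.5) = 14.5.
Height = max y − min y = 11 − (-12) = 23.
Perimeter = 2(14.5 + 23) = 75.

75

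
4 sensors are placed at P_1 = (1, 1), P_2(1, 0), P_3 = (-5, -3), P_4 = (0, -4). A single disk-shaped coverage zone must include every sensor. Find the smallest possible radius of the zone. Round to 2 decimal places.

3.61

A smallest enclosing disk is always determined by at most three of the input points on its boundary.
The farthest pair is P_1–P_3 with squared distance 52. The circle on this segment as diameter has centre (-2, -1) and r² = 52/4 = 13.
Check P_2: distance² to centre = 10 ≤ 13, so it lies inside.
All remaining points lie in this disk, and no smaller disk contains both endpoints, so this is the minimum enclosing circle.
r = √13 ≈ 3.61.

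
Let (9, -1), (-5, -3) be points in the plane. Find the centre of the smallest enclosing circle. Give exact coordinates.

(2, -2)

The smallest circle enclosing two points has them as diameter endpoints.
Centre = midpoint = (2, -2); r² = |(9, -1)−(-5, -3)|²/4 = 200/4 = 50.
Centre = (2, -2).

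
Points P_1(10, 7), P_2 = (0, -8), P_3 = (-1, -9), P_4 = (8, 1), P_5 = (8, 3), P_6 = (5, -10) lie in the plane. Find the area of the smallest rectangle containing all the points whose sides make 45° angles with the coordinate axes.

162

In coordinates u = x + y, v = x − y the rectangle is axis-aligned; the map (x,y)→(u,v) scales areas by 2.
u-values: 17, -8, -10, 9, 11, -5; range = 17 − (-10) = 27.
v-values: 3, 8, 8, 7, 5, 15; range = 15 − 3 = 12.
Area = (27 × 12) / 2 = 162.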